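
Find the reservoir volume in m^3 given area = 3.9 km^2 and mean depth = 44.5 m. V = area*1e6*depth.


V = 3.9 * 1e6 * 44.5 = 1.7355e+08 m^3


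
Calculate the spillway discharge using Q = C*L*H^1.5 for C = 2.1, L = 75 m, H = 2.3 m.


Q = 2.1 * 75 * 2.3^1.5 = 549.3793 m^3/s


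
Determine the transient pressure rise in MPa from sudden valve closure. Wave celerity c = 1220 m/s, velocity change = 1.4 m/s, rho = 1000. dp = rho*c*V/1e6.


dp = 1000 * 1220 * 1.4 / 1e6 = 1.7080 MPa


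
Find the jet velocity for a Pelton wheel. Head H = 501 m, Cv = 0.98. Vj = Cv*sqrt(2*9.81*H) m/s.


Vj = 0.98 * sqrt(2*9.81*501) = 97.1616 m/s


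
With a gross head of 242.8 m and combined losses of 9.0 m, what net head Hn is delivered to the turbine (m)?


Hn = 242.8 - 9.0 = 233.8000 m


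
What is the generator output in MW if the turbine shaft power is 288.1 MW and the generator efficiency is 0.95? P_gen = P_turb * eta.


P_gen = 288.1 * 0.95 = 273.6950 MW


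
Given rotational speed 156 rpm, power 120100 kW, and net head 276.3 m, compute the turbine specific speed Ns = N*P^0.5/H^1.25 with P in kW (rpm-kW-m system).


Ns = 156 * 120100^0.5 / 276.3^1.25 = 47.9921


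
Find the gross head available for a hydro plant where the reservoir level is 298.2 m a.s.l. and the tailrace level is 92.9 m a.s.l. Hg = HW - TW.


Hg = 298.2 - 92.9 = 205.3000 m


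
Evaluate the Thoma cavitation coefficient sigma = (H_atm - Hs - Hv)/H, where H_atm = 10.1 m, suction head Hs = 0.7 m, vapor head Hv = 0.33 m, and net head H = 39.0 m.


sigma = (10.1 - 0.7 - 0.33) / 39.0 = 0.2326


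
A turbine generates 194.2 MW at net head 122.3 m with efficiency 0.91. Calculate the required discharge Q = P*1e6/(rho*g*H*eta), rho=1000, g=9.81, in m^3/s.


Q = 194.2 * 1e6 / (1000 * 9.81 * 122.3 * 0.91) = 177.8740 m^3/s


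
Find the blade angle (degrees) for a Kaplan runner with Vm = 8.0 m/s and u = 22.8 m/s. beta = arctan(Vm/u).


beta = arctan(8.0 / 22.8) = 19.3348 degrees


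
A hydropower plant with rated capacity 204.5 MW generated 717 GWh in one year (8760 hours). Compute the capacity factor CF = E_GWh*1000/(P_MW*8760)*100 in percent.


CF = 717 * 1000 / (204.5 * 8760) * 100 = 40.0241 %


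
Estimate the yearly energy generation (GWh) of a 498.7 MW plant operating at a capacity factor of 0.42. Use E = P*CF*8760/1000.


E = 498.7 * 0.42 * 8760 / 1000 = 1834.8170 GWh


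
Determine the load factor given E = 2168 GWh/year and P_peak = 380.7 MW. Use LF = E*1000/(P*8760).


LF = 2168 * 1000 / (380.7 * 8760) = 0.6501


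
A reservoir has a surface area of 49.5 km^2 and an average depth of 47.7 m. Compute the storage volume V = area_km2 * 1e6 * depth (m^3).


V = 49.5 * 1e6 * 47.7 = 2.3612e+09 m^3


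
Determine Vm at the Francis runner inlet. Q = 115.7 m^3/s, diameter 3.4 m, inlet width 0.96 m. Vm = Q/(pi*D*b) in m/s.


Vm = 115.7 / (pi * 3.4 * 0.96) = 11.2832 m/s


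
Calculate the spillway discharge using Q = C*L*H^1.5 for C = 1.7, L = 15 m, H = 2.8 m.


Q = 1.7 * 15 * 2.8^1.5 = 119.4751 m^3/s


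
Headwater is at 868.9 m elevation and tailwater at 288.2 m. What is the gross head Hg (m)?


Hg = 868.9 - 288.2 = 580.7000 m


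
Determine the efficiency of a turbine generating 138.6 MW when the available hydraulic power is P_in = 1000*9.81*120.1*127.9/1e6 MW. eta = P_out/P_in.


P_in = 1000 * 9.81 * 120.1 * 127.9 / 1e6 = 150.6893 MW
eta = 138.6 / 150.6893 = 0.9198


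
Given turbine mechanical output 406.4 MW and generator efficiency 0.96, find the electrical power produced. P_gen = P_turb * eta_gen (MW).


P_gen = 406.4 * 0.96 = 390.1440 MW


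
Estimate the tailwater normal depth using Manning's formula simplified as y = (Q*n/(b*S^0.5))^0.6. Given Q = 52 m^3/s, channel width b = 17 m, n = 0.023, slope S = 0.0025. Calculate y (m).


y = (52 * 0.023 / (17 * 0.0025^0.5))^0.6 = 1.2274 m


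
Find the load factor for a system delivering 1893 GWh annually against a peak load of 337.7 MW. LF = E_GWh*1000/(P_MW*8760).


LF = 1893 * 1000 / (337.7 * 8760) = 0.6399


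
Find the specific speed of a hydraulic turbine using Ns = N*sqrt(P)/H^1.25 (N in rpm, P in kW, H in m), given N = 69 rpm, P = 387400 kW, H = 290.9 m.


Ns = 69 * 387400^0.5 / 290.9^1.25 = 35.7478


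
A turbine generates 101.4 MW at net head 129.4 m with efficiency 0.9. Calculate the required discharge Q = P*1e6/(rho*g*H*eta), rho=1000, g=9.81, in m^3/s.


Q = 101.4 * 1e6 / (1000 * 9.81 * 129.4 * 0.9) = 88.7549 m^3/s


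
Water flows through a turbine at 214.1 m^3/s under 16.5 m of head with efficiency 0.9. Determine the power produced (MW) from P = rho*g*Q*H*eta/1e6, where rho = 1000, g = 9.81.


P = 1000 * 9.81 * 214.1 * 16.5 * 0.9 / 1e6 = 31.1898 MW


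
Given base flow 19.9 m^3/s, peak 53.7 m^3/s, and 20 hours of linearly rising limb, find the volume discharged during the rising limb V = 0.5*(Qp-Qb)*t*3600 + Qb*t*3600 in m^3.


V = 0.5*(53.7 - 19.9)*20*3600 + 19.9*20*3600 = 2.6496e+06 m^3


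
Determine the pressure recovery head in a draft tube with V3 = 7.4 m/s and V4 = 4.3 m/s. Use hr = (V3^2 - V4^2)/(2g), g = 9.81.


hr = (7.4^2 - 4.3^2) / (2*9.81) = 1.8486 m


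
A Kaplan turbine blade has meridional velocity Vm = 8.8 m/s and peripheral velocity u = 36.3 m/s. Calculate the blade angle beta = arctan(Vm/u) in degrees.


beta = arctan(8.8 / 36.3) = 13.6270 degrees


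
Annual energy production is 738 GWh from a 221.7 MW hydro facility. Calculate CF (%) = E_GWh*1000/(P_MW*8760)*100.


CF = 738 * 1000 / (221.7 * 8760) * 100 = 38.0003 %


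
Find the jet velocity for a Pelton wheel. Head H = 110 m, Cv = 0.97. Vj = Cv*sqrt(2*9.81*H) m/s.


Vj = 0.97 * sqrt(2*9.81*110) = 45.0627 m/s


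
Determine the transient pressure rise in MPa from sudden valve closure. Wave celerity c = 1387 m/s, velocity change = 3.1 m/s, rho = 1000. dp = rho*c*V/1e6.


dp = 1000 * 1387 * 3.1 / 1e6 = 4.2997 MPa


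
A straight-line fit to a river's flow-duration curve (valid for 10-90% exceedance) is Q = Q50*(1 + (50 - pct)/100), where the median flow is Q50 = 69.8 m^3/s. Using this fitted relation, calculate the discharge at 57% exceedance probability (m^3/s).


Q = 69.8 * (1 + (50 - 57)/100) = 64.9140 m^3/s


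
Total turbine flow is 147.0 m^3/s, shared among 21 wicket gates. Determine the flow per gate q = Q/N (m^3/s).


q = 147.0 / 21 = 7.0000 m^3/s


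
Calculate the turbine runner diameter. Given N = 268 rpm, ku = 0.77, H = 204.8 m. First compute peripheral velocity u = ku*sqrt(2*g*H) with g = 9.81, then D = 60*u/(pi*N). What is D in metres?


u = 0.77 * sqrt(2*9.81*204.8) = 48.8096 m/s
D = 60 * 48.8096 / (pi * 268) = 3.4783 m


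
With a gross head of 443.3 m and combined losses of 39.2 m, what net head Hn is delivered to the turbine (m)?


Hn = 443.3 - 39.2 = 404.1000 m


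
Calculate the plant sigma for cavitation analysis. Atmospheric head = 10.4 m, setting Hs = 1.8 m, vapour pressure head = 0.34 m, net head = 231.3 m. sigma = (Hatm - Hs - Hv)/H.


sigma = (10.4 - 1.8 - 0.34) / 231.3 = 0.0357


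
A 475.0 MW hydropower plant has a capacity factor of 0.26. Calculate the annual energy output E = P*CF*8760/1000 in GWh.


E = 475.0 * 0.26 * 8760 / 1000 = 1081.8600 GWh


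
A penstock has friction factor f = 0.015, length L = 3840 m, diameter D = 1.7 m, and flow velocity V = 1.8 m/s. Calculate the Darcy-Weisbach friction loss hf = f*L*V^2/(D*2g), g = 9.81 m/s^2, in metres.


hf = 0.015 * 3840 * 1.8^2 / (1.7 * 2 * 9.81) = 5.5953 m


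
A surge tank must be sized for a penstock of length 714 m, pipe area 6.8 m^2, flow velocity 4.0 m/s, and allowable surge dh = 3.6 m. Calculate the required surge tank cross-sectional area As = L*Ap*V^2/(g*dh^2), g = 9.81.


As = 714 * 6.8 * 4.0^2 / (9.81 * 3.6^2) = 611.0167 m^2


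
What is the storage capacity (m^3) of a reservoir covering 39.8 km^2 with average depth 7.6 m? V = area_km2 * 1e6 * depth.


V = 39.8 * 1e6 * 7.6 = 3.0248e+08 m^3


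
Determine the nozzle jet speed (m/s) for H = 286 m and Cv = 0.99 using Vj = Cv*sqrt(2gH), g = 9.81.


Vj = 0.99 * sqrt(2*9.81*286) = 74.1597 m/s


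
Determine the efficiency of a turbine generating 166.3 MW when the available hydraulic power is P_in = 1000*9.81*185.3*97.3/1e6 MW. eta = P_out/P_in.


P_in = 1000 * 9.81 * 185.3 * 97.3 / 1e6 = 176.8713 MW
eta = 166.3 / 176.8713 = 0.9402


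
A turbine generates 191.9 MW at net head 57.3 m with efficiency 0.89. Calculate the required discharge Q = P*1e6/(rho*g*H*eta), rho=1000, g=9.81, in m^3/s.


Q = 191.9 * 1e6 / (1000 * 9.81 * 57.3 * 0.89) = 383.5848 m^3/s


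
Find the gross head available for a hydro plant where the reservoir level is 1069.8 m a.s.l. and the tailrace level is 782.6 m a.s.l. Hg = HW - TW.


Hg = 1069.8 - 782.6 = 287.2000 m


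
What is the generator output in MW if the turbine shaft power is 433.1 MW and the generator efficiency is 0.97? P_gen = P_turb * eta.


P_gen = 433.1 * 0.97 = 420.1070 MW


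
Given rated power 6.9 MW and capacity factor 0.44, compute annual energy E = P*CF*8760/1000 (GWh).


E = 6.9 * 0.44 * 8760 / 1000 = 26.5954 GWh


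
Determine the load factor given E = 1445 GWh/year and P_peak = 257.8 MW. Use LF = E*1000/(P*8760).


LF = 1445 * 1000 / (257.8 * 8760) = 0.6399


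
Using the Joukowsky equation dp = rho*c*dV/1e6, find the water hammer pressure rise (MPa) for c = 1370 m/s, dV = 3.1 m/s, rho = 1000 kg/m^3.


dp = 1000 * 1370 * 3.1 / 1e6 = 4.2470 MPa


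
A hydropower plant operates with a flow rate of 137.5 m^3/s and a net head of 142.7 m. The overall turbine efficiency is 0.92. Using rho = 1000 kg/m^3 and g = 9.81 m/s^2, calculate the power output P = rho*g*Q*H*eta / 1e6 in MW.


P = 1000 * 9.81 * 137.5 * 142.7 * 0.92 / 1e6 = 177.0857 MW


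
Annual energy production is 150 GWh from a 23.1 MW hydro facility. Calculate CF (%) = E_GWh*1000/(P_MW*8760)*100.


CF = 150 * 1000 / (23.1 * 8760) * 100 = 74.1268 %


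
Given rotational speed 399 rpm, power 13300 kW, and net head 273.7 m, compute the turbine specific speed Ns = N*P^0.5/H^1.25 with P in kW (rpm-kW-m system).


Ns = 399 * 13300^0.5 / 273.7^1.25 = 41.3338


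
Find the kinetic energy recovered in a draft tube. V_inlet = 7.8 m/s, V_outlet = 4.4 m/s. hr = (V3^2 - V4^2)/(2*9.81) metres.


hr = (7.8^2 - 4.4^2) / (2*9.81) = 2.1142 m


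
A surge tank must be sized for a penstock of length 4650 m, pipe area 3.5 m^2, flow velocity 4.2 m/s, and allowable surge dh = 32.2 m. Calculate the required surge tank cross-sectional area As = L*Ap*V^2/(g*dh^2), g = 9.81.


As = 4650 * 3.5 * 4.2^2 / (9.81 * 32.2^2) = 28.2253 m^2


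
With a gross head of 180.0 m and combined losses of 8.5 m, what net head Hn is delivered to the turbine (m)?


Hn = 180.0 - 8.5 = 171.5000 m


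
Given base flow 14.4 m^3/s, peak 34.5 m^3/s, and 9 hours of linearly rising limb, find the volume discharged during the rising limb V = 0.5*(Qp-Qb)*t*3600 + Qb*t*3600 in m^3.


V = 0.5*(34.5 - 14.4)*9*3600 + 14.4*9*3600 = 792180.0000 m^3


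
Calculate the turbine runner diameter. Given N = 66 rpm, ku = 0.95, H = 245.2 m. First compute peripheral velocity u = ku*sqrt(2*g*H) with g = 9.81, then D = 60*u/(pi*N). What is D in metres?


u = 0.95 * sqrt(2*9.81*245.2) = 65.8921 m/s
D = 60 * 65.8921 / (pi * 66) = 19.0674 m


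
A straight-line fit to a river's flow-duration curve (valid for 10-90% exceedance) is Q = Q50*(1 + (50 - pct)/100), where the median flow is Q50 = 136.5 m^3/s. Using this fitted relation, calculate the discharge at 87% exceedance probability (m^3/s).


Q = 136.5 * (1 + (50 - 87)/100) = 85.9950 m^3/s


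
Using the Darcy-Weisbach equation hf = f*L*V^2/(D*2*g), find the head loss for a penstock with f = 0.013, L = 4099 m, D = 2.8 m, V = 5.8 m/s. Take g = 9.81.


hf = 0.013 * 4099 * 5.8^2 / (2.8 * 2 * 9.81) = 32.6302 m


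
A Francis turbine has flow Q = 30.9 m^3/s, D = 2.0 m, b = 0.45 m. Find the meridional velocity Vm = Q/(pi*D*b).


Vm = 30.9 / (pi * 2.0 * 0.45) = 10.9286 m/s


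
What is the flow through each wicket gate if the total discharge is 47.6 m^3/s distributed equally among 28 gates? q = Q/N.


q = 47.6 / 28 = 1.7000 m^3/s


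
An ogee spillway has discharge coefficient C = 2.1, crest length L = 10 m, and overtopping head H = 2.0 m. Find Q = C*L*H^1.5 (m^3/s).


Q = 2.1 * 10 * 2.0^1.5 = 59.3970 m^3/s


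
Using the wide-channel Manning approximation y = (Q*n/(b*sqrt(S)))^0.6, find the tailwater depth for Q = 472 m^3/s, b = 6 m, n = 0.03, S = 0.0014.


y = (472 * 0.03 / (6 * 0.0014^0.5))^0.6 = 12.0201 m


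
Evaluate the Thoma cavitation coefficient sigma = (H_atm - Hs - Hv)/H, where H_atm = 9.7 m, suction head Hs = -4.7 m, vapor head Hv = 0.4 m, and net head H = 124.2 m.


sigma = (9.7 - (-4.7) - 0.4) / 124.2 = 0.1127


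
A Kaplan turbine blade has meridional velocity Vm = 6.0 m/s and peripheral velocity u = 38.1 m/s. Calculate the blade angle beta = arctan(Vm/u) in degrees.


beta = arctan(6.0 / 38.1) = 8.9495 degrees


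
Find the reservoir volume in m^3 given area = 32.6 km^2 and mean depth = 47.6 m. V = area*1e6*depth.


V = 32.6 * 1e6 * 47.6 = 1.5518e+09 m^3


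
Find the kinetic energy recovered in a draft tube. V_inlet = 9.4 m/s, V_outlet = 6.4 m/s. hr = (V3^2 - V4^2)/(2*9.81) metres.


hr = (9.4^2 - 6.4^2) / (2*9.81) = 2.4159 m


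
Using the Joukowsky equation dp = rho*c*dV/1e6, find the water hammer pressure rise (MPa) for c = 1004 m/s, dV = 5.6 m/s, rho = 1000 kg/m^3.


dp = 1000 * 1004 * 5.6 / 1e6 = 5.6224 MPa


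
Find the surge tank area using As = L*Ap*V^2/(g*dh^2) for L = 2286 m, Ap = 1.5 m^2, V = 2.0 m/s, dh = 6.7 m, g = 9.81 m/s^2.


As = 2286 * 1.5 * 2.0^2 / (9.81 * 6.7^2) = 31.1465 m^2


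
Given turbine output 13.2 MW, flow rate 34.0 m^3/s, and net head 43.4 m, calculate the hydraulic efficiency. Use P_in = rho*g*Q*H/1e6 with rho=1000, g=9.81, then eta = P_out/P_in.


P_in = 1000 * 9.81 * 34.0 * 43.4 / 1e6 = 14.4756 MW
eta = 13.2 / 14.4756 = 0.9119


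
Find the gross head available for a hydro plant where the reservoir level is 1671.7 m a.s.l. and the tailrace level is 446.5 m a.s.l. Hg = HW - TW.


Hg = 1671.7 - 446.5 = 1225.2000 m


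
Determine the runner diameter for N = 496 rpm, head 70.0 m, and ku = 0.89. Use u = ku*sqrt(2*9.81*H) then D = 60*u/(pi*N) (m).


u = 0.89 * sqrt(2*9.81*70.0) = 32.9829 m/s
D = 60 * 32.9829 / (pi * 496) = 1.2700 m


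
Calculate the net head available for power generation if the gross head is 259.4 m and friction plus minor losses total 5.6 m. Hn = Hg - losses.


Hn = 259.4 - 5.6 = 253.8000 m


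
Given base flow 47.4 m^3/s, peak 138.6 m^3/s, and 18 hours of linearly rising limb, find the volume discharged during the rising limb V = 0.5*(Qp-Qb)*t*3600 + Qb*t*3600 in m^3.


V = 0.5*(138.6 - 47.4)*18*3600 + 47.4*18*3600 = 6.0264e+06 m^3


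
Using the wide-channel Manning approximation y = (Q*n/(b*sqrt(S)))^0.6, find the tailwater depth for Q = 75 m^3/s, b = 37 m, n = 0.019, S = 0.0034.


y = (75 * 0.019 / (37 * 0.0034^0.5))^0.6 = 0.7797 m


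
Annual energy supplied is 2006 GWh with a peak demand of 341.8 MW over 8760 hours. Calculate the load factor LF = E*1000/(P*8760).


LF = 2006 * 1000 / (341.8 * 8760) = 0.6700


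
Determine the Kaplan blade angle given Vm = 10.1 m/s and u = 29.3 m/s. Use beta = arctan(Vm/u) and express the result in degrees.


beta = arctan(10.1 / 29.3) = 19.0196 degrees


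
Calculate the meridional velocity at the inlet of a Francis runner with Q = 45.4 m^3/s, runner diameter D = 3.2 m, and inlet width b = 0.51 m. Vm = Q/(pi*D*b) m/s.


Vm = 45.4 / (pi * 3.2 * 0.51) = 8.8549 m/s


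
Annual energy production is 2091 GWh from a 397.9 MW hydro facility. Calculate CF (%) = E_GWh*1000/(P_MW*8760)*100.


CF = 2091 * 1000 / (397.9 * 8760) * 100 = 59.9896 %


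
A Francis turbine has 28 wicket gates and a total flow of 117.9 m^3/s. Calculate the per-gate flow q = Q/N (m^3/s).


q = 117.9 / 28 = 4.2107 m^3/s


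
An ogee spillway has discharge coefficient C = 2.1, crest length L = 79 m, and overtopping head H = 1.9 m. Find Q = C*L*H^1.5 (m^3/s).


Q = 2.1 * 79 * 1.9^1.5 = 434.4870 m^3/s


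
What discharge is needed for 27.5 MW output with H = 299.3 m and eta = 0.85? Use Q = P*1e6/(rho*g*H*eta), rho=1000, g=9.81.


Q = 27.5 * 1e6 / (1000 * 9.81 * 299.3 * 0.85) = 11.0189 m^3/s


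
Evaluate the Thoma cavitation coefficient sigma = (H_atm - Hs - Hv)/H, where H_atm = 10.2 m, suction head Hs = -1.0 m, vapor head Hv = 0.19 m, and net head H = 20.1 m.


sigma = (10.2 - (-1.0) - 0.19) / 20.1 = 0.5478


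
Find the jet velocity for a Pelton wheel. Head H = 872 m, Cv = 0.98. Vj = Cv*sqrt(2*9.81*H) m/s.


Vj = 0.98 * sqrt(2*9.81*872) = 128.1840 m/s


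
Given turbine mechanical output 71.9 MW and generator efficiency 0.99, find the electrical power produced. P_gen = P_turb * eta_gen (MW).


P_gen = 71.9 * 0.99 = 71.1810 MW


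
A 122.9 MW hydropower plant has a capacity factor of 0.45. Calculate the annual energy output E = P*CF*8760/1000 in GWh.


E = 122.9 * 0.45 * 8760 / 1000 = 484.4718 GWh


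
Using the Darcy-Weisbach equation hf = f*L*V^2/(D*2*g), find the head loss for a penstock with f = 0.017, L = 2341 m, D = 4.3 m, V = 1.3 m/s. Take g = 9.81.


hf = 0.017 * 2341 * 1.3^2 / (4.3 * 2 * 9.81) = 0.7972 m


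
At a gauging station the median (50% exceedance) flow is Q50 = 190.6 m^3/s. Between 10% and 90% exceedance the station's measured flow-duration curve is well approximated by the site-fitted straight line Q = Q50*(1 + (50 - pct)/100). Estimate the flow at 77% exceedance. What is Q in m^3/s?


Q = 190.6 * (1 + (50 - 77)/100) = 139.1380 m^3/s


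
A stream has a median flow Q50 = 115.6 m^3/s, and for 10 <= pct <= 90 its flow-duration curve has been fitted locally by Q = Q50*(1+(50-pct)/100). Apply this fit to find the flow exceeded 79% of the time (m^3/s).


Q = 115.6 * (1 + (50 - 79)/100) = 82.0760 m^3/s


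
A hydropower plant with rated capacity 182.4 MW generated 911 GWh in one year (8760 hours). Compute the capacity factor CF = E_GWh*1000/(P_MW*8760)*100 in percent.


CF = 911 * 1000 / (182.4 * 8760) * 100 = 57.0150 %


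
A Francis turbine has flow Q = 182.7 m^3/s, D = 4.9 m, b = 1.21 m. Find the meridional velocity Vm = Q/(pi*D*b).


Vm = 182.7 / (pi * 4.9 * 1.21) = 9.8086 m/s


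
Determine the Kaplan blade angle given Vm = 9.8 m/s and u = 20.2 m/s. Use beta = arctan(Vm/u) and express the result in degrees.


beta = arctan(9.8 / 20.2) = 25.8803 degrees


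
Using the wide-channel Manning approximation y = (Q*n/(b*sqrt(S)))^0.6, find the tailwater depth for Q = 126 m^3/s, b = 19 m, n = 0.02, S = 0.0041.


y = (126 * 0.02 / (19 * 0.0041^0.5))^0.6 = 1.5479 m


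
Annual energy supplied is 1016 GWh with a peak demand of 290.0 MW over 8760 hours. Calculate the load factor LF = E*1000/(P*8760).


LF = 1016 * 1000 / (290.0 * 8760) = 0.3999


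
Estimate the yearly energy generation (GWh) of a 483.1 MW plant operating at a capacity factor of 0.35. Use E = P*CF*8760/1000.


E = 483.1 * 0.35 * 8760 / 1000 = 1481.1846 GWh


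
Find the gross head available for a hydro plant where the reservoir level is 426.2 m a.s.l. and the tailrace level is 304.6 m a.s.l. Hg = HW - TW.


Hg = 426.2 - 304.6 = 121.6000 m


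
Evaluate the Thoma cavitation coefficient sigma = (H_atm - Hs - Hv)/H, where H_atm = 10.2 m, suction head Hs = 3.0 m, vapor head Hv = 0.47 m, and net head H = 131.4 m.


sigma = (10.2 - 3.0 - 0.47) / 131.4 = 0.0512


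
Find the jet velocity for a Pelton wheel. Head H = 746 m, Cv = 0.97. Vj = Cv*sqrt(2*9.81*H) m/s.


Vj = 0.97 * sqrt(2*9.81*746) = 117.3520 m/s


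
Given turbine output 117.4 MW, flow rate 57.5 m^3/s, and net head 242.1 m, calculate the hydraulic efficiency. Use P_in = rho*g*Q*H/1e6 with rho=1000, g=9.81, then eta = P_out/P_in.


P_in = 1000 * 9.81 * 57.5 * 242.1 / 1e6 = 136.5626 MW
eta = 117.4 / 136.5626 = 0.8597


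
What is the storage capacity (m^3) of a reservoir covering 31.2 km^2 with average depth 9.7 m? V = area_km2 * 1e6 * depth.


V = 31.2 * 1e6 * 9.7 = 3.0264e+08 m^3


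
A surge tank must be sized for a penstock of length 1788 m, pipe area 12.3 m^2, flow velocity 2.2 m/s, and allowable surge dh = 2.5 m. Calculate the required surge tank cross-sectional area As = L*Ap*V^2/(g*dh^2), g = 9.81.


As = 1788 * 12.3 * 2.2^2 / (9.81 * 2.5^2) = 1736.0769 m^2


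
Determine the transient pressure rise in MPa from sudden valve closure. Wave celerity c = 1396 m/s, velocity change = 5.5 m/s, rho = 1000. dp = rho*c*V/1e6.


dp = 1000 * 1396 * 5.5 / 1e6 = 7.6780 MPa


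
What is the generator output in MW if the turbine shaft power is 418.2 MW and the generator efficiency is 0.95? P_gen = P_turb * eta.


P_gen = 418.2 * 0.95 = 397.2900 MW


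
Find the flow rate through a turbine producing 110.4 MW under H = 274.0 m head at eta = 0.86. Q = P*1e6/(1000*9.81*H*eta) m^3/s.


Q = 110.4 * 1e6 / (1000 * 9.81 * 274.0 * 0.86) = 47.7585 m^3/s


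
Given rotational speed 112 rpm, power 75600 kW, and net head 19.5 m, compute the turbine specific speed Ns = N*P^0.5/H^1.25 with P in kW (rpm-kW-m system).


Ns = 112 * 75600^0.5 / 19.5^1.25 = 751.5115


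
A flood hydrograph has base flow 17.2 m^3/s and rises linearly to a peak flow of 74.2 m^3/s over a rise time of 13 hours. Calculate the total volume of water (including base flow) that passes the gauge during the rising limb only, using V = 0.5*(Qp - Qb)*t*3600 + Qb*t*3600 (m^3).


V = 0.5*(74.2 - 17.2)*13*3600 + 17.2*13*3600 = 2.1388e+06 m^3


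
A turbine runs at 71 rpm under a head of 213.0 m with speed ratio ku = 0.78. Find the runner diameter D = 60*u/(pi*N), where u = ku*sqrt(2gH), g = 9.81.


u = 0.78 * sqrt(2*9.81*213.0) = 50.4236 m/s
D = 60 * 50.4236 / (pi * 71) = 13.5637 m


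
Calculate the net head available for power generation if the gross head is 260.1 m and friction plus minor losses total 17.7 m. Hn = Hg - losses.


Hn = 260.1 - 17.7 = 242.4000 m


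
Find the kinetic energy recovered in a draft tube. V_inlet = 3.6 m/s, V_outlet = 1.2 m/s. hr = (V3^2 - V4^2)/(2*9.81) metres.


hr = (3.6^2 - 1.2^2) / (2*9.81) = 0.5872 m


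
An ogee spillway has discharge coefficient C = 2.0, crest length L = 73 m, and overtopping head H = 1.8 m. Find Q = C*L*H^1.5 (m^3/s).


Q = 2.0 * 73 * 1.8^1.5 = 352.5832 m^3/s


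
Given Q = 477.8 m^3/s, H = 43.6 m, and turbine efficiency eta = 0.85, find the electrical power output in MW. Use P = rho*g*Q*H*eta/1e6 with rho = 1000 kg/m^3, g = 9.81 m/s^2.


P = 1000 * 9.81 * 477.8 * 43.6 * 0.85 / 1e6 = 173.7083 MW


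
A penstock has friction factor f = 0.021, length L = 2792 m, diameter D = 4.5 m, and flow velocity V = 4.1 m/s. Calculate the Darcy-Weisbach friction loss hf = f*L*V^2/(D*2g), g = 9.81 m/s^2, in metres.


hf = 0.021 * 2792 * 4.1^2 / (4.5 * 2 * 9.81) = 11.1633 m


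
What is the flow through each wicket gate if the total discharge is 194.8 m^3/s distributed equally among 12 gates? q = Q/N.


q = 194.8 / 12 = 16.2333 m^3/s


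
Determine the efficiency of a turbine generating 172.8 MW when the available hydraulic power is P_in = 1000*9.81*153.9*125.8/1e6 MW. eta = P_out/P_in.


P_in = 1000 * 9.81 * 153.9 * 125.8 / 1e6 = 189.9277 MW
eta = 172.8 / 189.9277 = 0.9098


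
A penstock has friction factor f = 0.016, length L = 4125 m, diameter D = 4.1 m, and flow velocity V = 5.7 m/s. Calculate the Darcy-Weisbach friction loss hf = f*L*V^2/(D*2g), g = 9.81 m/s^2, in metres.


hf = 0.016 * 4125 * 5.7^2 / (4.1 * 2 * 9.81) = 26.6570 m


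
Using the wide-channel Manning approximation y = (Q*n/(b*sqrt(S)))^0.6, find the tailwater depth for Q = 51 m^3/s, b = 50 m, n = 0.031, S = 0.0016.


y = (51 * 0.031 / (50 * 0.0016^0.5))^0.6 = 0.8684 m


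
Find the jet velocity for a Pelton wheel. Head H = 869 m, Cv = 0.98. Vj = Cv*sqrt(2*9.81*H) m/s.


Vj = 0.98 * sqrt(2*9.81*869) = 127.9633 m/s


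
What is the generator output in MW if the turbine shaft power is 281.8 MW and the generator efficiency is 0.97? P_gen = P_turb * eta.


P_gen = 281.8 * 0.97 = 273.3460 MW


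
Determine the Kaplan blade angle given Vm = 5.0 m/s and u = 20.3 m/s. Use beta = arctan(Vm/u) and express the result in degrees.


beta = arctan(5.0 / 20.3) = 13.8368 degrees


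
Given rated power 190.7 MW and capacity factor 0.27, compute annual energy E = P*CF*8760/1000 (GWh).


E = 190.7 * 0.27 * 8760 / 1000 = 451.0436 GWh


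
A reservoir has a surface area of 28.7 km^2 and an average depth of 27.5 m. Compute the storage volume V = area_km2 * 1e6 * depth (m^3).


V = 28.7 * 1e6 * 27.5 = 7.8925e+08 m^3


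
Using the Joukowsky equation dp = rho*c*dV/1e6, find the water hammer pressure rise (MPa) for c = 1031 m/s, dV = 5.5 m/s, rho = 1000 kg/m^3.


dp = 1000 * 1031 * 5.5 / 1e6 = 5.6705 MPa


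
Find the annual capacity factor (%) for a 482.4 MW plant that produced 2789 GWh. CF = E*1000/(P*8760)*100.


CF = 2789 * 1000 / (482.4 * 8760) * 100 = 65.9990 %


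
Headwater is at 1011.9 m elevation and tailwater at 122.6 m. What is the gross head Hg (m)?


Hg = 1011.9 - 122.6 = 889.3000 m


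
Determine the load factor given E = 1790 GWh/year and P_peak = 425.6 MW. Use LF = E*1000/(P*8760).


LF = 1790 * 1000 / (425.6 * 8760) = 0.4801


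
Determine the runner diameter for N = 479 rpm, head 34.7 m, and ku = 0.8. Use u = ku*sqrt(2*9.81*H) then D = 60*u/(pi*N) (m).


u = 0.8 * sqrt(2*9.81*34.7) = 20.8739 m/s
D = 60 * 20.8739 / (pi * 479) = 0.8323 m


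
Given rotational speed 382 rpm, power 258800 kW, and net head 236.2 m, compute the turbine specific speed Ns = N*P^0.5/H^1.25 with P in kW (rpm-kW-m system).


Ns = 382 * 258800^0.5 / 236.2^1.25 = 209.8677


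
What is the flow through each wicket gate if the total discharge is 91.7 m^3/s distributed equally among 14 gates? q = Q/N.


q = 91.7 / 14 = 6.5500 m^3/s


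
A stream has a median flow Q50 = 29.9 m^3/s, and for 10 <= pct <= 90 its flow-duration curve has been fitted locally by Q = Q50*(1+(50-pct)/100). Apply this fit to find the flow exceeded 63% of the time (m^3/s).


Q = 29.9 * (1 + (50 - 63)/100) = 26.0130 m^3/s


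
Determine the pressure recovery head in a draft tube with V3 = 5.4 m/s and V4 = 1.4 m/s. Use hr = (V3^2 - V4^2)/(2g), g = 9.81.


hr = (5.4^2 - 1.4^2) / (2*9.81) = 1.3863 m


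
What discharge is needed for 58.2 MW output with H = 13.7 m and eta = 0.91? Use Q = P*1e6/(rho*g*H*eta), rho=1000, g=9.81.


Q = 58.2 * 1e6 / (1000 * 9.81 * 13.7 * 0.91) = 475.8740 m^3/s


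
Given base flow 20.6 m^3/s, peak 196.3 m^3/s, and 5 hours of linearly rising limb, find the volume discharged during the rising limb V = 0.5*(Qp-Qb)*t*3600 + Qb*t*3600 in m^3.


V = 0.5*(196.3 - 20.6)*5*3600 + 20.6*5*3600 = 1.9521e+06 m^3


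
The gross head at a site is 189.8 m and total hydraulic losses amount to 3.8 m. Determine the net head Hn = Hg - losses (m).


Hn = 189.8 - 3.8 = 186.0000 m


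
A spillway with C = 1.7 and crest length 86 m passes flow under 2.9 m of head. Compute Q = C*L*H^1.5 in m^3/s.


Q = 1.7 * 86 * 2.9^1.5 = 722.0119 m^3/s


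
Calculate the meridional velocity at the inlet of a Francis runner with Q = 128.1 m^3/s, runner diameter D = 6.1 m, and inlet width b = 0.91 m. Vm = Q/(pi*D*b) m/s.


Vm = 128.1 / (pi * 6.1 * 0.91) = 7.3456 m/s


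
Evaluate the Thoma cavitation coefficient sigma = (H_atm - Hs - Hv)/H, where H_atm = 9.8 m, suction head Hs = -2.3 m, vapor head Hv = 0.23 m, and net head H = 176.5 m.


sigma = (9.8 - (-2.3) - 0.23) / 176.5 = 0.0673


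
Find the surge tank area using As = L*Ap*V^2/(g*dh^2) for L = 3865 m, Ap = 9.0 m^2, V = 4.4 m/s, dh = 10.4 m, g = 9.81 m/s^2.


As = 3865 * 9.0 * 4.4^2 / (9.81 * 10.4^2) = 634.6900 m^2


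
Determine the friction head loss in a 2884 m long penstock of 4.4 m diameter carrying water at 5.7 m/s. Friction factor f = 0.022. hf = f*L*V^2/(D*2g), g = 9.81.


hf = 0.022 * 2884 * 5.7^2 / (4.4 * 2 * 9.81) = 23.8790 m


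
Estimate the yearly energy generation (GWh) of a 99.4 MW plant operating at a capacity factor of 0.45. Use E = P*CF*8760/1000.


E = 99.4 * 0.45 * 8760 / 1000 = 391.8348 GWh


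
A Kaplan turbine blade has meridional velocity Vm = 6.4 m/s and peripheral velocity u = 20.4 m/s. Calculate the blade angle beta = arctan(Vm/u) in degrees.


beta = arctan(6.4 / 20.4) = 17.4180 degrees


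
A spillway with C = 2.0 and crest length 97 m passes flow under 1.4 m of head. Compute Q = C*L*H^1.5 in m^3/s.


Q = 2.0 * 97 * 1.4^1.5 = 321.3615 m^3/s


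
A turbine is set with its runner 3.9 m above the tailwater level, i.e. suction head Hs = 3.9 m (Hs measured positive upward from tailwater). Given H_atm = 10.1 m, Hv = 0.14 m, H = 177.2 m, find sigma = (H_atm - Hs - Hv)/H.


sigma = (10.1 - 3.9 - 0.14) / 177.2 = 0.0342


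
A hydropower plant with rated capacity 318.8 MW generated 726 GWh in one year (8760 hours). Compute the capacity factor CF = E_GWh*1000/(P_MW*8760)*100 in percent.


CF = 726 * 1000 / (318.8 * 8760) * 100 = 25.9965 %


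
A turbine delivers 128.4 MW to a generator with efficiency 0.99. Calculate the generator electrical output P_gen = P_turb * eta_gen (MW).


P_gen = 128.4 * 0.99 = 127.1160 MW


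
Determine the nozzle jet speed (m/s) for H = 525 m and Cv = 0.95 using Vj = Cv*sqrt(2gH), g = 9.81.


Vj = 0.95 * sqrt(2*9.81*525) = 96.4168 m/s


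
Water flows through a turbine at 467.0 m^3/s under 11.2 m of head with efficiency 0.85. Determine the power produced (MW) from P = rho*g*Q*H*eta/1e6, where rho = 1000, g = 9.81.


P = 1000 * 9.81 * 467.0 * 11.2 * 0.85 / 1e6 = 43.6137 MW


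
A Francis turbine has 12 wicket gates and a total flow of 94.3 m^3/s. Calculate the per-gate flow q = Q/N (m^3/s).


q = 94.3 / 12 = 7.8583 m^3/s


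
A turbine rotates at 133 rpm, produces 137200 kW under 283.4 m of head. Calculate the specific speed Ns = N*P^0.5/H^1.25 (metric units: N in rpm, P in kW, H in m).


Ns = 133 * 137200^0.5 / 283.4^1.25 = 42.3671


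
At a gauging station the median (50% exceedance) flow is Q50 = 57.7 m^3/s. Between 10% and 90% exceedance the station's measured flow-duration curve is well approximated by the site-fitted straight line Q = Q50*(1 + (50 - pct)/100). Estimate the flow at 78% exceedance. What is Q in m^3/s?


Q = 57.7 * (1 + (50 - 78)/100) = 41.5440 m^3/s


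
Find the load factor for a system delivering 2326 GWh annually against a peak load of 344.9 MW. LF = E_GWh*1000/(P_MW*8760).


LF = 2326 * 1000 / (344.9 * 8760) = 0.7699


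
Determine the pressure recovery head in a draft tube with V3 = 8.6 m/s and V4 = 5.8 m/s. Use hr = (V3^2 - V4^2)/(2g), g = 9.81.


hr = (8.6^2 - 5.8^2) / (2*9.81) = 2.0550 m


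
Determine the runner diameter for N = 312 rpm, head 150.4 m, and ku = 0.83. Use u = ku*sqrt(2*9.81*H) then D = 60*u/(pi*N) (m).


u = 0.83 * sqrt(2*9.81*150.4) = 45.0870 m/s
D = 60 * 45.0870 / (pi * 312) = 2.7599 m


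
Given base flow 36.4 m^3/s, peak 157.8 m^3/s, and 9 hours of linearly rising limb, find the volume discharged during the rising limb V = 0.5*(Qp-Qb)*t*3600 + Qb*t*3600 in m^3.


V = 0.5*(157.8 - 36.4)*9*3600 + 36.4*9*3600 = 3.1460e+06 m^3


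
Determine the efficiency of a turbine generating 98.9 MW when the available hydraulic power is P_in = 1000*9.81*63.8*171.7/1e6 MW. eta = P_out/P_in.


P_in = 1000 * 9.81 * 63.8 * 171.7 / 1e6 = 107.4633 MW
eta = 98.9 / 107.4633 = 0.9203


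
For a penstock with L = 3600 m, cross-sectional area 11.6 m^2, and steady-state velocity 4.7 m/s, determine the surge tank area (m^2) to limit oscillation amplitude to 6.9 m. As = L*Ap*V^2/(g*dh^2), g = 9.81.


As = 3600 * 11.6 * 4.7^2 / (9.81 * 6.9^2) = 1975.0997 m^2


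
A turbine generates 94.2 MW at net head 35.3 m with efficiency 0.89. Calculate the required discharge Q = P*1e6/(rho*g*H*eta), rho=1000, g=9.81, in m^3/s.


Q = 94.2 * 1e6 / (1000 * 9.81 * 35.3 * 0.89) = 305.6449 m^3/s


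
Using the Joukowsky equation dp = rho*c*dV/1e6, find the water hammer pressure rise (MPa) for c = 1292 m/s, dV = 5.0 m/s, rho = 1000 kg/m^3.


dp = 1000 * 1292 * 5.0 / 1e6 = 6.4600 MPa


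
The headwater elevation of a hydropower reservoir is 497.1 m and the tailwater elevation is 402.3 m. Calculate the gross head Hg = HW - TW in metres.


Hg = 497.1 - 402.3 = 94.8000 m


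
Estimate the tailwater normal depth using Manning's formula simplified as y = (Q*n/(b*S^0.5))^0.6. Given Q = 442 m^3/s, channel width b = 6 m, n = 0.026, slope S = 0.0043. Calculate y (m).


y = (442 * 0.026 / (6 * 0.0043^0.5))^0.6 = 7.5737 m


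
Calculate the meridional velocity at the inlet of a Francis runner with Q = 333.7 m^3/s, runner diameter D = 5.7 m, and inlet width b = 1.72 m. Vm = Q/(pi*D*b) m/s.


Vm = 333.7 / (pi * 5.7 * 1.72) = 10.8344 m/s


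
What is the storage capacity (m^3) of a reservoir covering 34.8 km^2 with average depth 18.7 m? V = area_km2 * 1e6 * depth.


V = 34.8 * 1e6 * 18.7 = 6.5076e+08 m^3


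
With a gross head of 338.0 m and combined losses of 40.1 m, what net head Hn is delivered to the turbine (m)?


Hn = 338.0 - 40.1 = 297.9000 m


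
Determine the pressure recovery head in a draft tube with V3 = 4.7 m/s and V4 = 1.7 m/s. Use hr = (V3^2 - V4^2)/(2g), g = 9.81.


hr = (4.7^2 - 1.7^2) / (2*9.81) = 0.9786 m


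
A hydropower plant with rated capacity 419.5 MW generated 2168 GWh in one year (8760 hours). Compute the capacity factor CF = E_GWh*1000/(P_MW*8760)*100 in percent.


CF = 2168 * 1000 / (419.5 * 8760) * 100 = 58.9961 %


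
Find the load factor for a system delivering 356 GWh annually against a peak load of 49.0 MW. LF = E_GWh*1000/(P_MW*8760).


LF = 356 * 1000 / (49.0 * 8760) = 0.8294


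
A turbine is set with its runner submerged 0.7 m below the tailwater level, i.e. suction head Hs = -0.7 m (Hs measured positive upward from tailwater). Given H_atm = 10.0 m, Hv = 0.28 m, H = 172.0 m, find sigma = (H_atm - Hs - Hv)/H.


sigma = (10.0 - (-0.7) - 0.28) / 172.0 = 0.0606


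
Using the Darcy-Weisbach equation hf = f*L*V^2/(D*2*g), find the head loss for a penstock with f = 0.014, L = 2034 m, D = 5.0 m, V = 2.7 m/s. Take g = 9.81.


hf = 0.014 * 2034 * 2.7^2 / (5.0 * 2 * 9.81) = 2.1161 m


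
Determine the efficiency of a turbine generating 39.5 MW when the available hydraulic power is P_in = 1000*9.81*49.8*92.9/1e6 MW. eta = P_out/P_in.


P_in = 1000 * 9.81 * 49.8 * 92.9 / 1e6 = 45.3852 MW
eta = 39.5 / 45.3852 = 0.8703


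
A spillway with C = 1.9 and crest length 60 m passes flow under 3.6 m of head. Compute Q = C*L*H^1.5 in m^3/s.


Q = 1.9 * 60 * 3.6^1.5 = 778.6793 m^3/s


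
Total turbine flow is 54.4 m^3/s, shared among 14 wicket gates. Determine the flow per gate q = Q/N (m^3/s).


q = 54.4 / 14 = 3.8857 m^3/s


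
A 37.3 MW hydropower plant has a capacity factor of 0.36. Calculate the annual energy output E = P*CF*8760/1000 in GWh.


E = 37.3 * 0.36 * 8760 / 1000 = 117.6293 GWh


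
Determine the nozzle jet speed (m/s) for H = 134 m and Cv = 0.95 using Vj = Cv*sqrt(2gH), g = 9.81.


Vj = 0.95 * sqrt(2*9.81*134) = 48.7108 m/s


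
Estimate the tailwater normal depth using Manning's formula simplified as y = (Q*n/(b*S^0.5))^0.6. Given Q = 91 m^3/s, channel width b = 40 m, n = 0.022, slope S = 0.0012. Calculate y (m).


y = (91 * 0.022 / (40 * 0.0012^0.5))^0.6 = 1.2471 m


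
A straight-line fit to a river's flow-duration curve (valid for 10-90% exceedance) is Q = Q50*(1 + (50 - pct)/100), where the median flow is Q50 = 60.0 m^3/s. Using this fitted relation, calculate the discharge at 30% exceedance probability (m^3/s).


Q = 60.0 * (1 + (50 - 30)/100) = 72.0000 m^3/s


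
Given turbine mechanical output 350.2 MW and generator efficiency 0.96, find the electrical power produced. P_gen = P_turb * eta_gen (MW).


P_gen = 350.2 * 0.96 = 336.1920 MW


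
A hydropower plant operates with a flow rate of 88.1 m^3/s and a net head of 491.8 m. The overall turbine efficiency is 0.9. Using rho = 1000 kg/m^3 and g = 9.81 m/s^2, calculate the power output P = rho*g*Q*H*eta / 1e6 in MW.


P = 1000 * 9.81 * 88.1 * 491.8 * 0.9 / 1e6 = 382.5392 MW


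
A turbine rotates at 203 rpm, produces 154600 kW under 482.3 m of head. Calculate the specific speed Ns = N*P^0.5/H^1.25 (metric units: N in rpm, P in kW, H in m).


Ns = 203 * 154600^0.5 / 482.3^1.25 = 35.3146


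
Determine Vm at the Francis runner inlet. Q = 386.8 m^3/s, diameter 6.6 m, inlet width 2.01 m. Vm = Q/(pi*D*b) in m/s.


Vm = 386.8 / (pi * 6.6 * 2.01) = 9.2810 m/s


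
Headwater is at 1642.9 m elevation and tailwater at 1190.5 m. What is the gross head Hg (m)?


Hg = 1642.9 - 1190.5 = 452.4000 m


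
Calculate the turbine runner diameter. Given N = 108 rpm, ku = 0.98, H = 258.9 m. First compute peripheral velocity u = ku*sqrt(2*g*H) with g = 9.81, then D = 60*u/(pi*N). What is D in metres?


u = 0.98 * sqrt(2*9.81*258.9) = 69.8460 m/s
D = 60 * 69.8460 / (pi * 108) = 12.3515 m


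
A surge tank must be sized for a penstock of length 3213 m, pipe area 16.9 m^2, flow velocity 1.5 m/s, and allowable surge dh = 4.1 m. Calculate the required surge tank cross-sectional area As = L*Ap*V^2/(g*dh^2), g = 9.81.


As = 3213 * 16.9 * 1.5^2 / (9.81 * 4.1^2) = 740.8721 m^2


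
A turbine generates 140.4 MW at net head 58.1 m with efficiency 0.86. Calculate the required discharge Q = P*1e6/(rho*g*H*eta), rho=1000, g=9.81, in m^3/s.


Q = 140.4 * 1e6 / (1000 * 9.81 * 58.1 * 0.86) = 286.4333 m^3/s


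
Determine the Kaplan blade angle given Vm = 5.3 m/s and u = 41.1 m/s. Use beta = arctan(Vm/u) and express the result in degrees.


beta = arctan(5.3 / 41.1) = 7.3480 degrees


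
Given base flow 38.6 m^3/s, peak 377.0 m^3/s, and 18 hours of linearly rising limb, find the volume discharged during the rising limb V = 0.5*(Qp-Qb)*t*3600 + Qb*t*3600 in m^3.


V = 0.5*(377.0 - 38.6)*18*3600 + 38.6*18*3600 = 1.3465e+07 m^3


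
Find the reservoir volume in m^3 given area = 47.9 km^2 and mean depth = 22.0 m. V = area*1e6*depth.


V = 47.9 * 1e6 * 22.0 = 1.0538e+09 m^3


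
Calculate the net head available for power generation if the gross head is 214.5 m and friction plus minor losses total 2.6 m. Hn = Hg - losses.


Hn = 214.5 - 2.6 = 211.9000 m


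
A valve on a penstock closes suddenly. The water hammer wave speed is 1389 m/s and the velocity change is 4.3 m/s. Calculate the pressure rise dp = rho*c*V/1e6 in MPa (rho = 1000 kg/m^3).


dp = 1000 * 1389 * 4.3 / 1e6 = 5.9727 MPa


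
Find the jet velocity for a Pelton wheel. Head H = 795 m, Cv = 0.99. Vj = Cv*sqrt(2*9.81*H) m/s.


Vj = 0.99 * sqrt(2*9.81*795) = 123.6426 m/s


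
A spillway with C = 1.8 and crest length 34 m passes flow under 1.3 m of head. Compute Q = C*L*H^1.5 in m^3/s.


Q = 1.8 * 34 * 1.3^1.5 = 90.7124 m^3/s


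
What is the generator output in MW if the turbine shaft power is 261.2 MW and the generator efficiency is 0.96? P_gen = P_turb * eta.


P_gen = 261.2 * 0.96 = 250.7520 MW


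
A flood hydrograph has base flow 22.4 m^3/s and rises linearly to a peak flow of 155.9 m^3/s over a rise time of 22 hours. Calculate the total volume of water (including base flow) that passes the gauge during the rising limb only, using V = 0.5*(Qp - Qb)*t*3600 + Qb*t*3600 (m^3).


V = 0.5*(155.9 - 22.4)*22*3600 + 22.4*22*3600 = 7.0607e+06 m^3
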